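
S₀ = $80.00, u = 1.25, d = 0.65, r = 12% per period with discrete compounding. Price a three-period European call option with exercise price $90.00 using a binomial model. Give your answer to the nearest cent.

$22.67

Risk-neutral probability p = (1 + 0.12 − 0.65)/(1.25 − 0.65) = 0.4700/0.6000 = 0.7833
Terminal stock prices: S_uuu = 156.2, S_uud = 81.25, S_udd = 42.25, S_ddd = 21.97
Terminal payoffs (S − K): max(66.25, 0) = 66.25, max(-8.75, 0) = 0, max(-47.75, 0) = 0, max(-68.03, 0) = 0
Node uu (S = 125): V_uu = 1/1.12·[0.7833·66.2500 + 0.2167·0.0000] = 46.3356
Node ud (S = 65): V_ud = 1/1.12·[0.7833·0.0000 + 0.2167·0.0000] = 0.0000
Node dd (S = 33.8): V_dd = 1/1.12·[0.7833·0.0000 + 0.2167·0.0000] = 0.0000
Node u (S = 100): V_u = 1/1.12·[0.7833·46.3356 + 0.2167·0.0000] = 32.4073
Node d (S = 52): V_d = 1/1.12·[0.7833·0.0000 + 0.2167·0.0000] = 0.0000
Node 0 (S = 80): V_0 = 1/1.12·[0.7833·32.4073 + 0.2167·0.0000] = 22.6658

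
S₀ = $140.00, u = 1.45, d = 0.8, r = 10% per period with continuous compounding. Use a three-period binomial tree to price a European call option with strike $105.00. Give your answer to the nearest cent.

$65.90

Risk-neutral probability p = (e^0.1 − 0.8)/(1.45 − 0.8) = 0.3052/0.6500 = 0.4695
Terminal stock prices: S_uuu = 426.8, S_uud = 235.5, S_udd = 129.9, S_ddd = 71.68
Terminal payoffs (S − K): max(321.8, 0) = 321.8, max(130.5, 0) = 130.5, max(24.92, 0) = 24.92, max(-33.32, 0) = 0
Node uu (S = 294.4): V_uu = e^(−0.1)·[0.4695·321.8075 + 0.5305·130.4800] = 199.3421
Node ud (S = 162.4): V_ud = e^(−0.1)·[0.4695·130.4800 + 0.5305·24.9200] = 67.3921
Node dd (S = 89.6): V_dd = e^(−0.1)·[0.4695·24.9200 + 0.5305·0.0000] = 10.5864
Node u (S = 203): V_u = e^(−0.1)·[0.4695·199.3421 + 0.5305·67.3921] = 117.0333
Node d (S = 112): V_d = e^(−0.1)·[0.4695·67.3921 + 0.5305·10.5864] = 33.7109
Node 0 (S = 140): V_0 = e^(−0.1)·[0.4695·117.0333 + 0.5305·33.7109] = 65.8995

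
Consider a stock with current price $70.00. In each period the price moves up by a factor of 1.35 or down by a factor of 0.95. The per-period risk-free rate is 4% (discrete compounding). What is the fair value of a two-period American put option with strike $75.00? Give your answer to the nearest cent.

$6.57

Risk-neutral probability p = (1 + 0.04 − 0.95)/(1.35 − 0.95) = 0.0900/0.4000 = 0.2250
Terminal stock prices: S_uu = 127.6, S_ud = 89.77, S_dd = 63.17
Terminal payoffs (K − S): max(-52.58, 0) = 0, max(-14.77, 0) = 0, max(11.83, 0) = 11.83
Node u (S = 94.5): continuation = 1/1.04·[0.2250·0.0000 + 0.7750·0.0000] = 0.0000; exercise value = 0.0000 ≤ continuation, so V_u = 0.0000
Node d (S = 66.5): continuation = 1/1.04·[0.2250·0.0000 + 0.7750·11.8250] = 8.8119; exercise value = 8.5000 ≤ continuation, so V_d = 8.8119
Node 0 (S = 70): continuation = 1/1.04·[0.2250·0.0000 + 0.7750·8.8119] = 6.5666; exercise value = 5.0000 ≤ continuation, so V_0 = 6.5666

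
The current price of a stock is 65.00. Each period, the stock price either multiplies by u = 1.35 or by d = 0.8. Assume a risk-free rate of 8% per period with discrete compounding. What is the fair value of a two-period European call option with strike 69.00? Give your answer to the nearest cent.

Risk-neutral probability p = (1 + 0.08 − 0.8)/(1.35 − 0.8) = 0.2800/0.5500 = 0.5091
Terminal stock prices: S_uu = 118.5, S_ud = 70.2, S_dd = 41.6
Terminal payoffs (S − K): max(49.46, 0) = 49.46, max(1.2, 0) = 1.2, max(-27.4, 0) = 0
Node u (S = 87.75): V_u = 1/1.08·[0.5091·49.4625 + 0.4909·1.2000] = 23.8611
Node d (S = 52): V_d = 1/1.08·[0.5091·1.2000 + 0.4909·0.0000] = 0.5657
Node 0 (S = 65): V_0 = 1/1.08·[0.5091·23.8611 + 0.4909·0.5657] = 11.5048

11.50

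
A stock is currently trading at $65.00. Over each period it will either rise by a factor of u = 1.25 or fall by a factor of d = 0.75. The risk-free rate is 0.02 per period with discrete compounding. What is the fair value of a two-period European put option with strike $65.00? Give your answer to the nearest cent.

$7.72

Risk-neutral probability p = (1 + 0.02 − 0.75)/(1.25 − 0.75) = 0.2700/0.5000 = 0.5400
Terminal stock prices: S_uu = 101.6, S_ud = 60.94, S_dd = 36.56
Terminal payoffs (K − S): max(-36.56, 0) = 0, max(4.062, 0) = 4.062, max(28.44, 0) = 28.44
Node u (S = 81.25): V_u = 1/1.02·[0.5400·0.0000 + 0.4600·4.0625] = 1.8321
Node d (S = 48.75): V_d = 1/1.02·[0.5400·4.0625 + 0.4600·28.4375] = 14.9755
Node 0 (S = 65): V_0 = 1/1.02·[0.5400·1.8321 + 0.4600·14.9755] = 7.7236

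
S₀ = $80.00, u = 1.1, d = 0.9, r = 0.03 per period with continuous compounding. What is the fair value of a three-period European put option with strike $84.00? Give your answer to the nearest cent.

Risk-neutral probability p = (e^0.03 − 0.9)/(1.1 − 0.9) = 0.1305/0.2000 = 0.6523
Terminal stock prices: S_uuu = 106.5, S_uud = 87.12, S_udd = 71.28, S_ddd = 58.32
Terminal payoffs (K − S): max(-22.48, 0) = 0, max(-3.12, 0) = 0, max(12.72, 0) = 12.72, max(25.68, 0) = 25.68
Node uu (S = 96.8): V_uu = e^(−0.03)·[0.6523·0.0000 + 0.3477·0.0000] = 0.0000
Node ud (S = 79.2): V_ud = e^(−0.03)·[0.6523·0.0000 + 0.3477·12.7200] = 4.2924
Node dd (S = 64.8): V_dd = e^(−0.03)·[0.6523·12.7200 + 0.3477·25.6800] = 16.7174
Node u (S = 88): V_u = e^(−0.03)·[0.6523·0.0000 + 0.3477·4.2924] = 1.4485
Node d (S = 72): V_d = e^(−0.03)·[0.6523·4.2924 + 0.3477·16.7174] = 8.3584
Node 0 (S = 80): V_0 = e^(−0.03)·[0.6523·1.4485 + 0.3477·8.3584] = 3.7374

$3.74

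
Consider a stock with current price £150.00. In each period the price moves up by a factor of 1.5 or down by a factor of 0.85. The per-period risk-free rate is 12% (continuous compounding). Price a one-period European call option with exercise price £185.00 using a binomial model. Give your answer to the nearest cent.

£15.15

Risk-neutral probability p = (e^0.12 − 0.85)/(1.5 − 0.85) = 0.2775/0.6500 = 0.4269
Terminal stock prices: S_u = 225, S_d = 127.5
Terminal payoffs (S − K): max(40, 0) = 40, max(-57.5, 0) = 0
Node 0 (S = 150): V_0 = e^(−0.12)·[0.4269·40.0000 + 0.5731·0.0000] = 15.1457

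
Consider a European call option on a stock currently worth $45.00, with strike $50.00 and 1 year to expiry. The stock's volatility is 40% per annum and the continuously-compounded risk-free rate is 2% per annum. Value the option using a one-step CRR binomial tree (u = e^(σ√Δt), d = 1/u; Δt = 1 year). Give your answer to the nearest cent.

CRR parameters: u = e^(σ√Δt) = e^(0.4·√1) = 1.4918, d = 1/u = 0.6703
Per-period rate: rΔt = 0.02·1 = 0.02, so R = e^0.02 = 1.0202
Risk-neutral probability p = (e^0.02 − 0.6703)/(1.4918 − 0.6703) = 0.3499/0.8215 = 0.4259
Terminal stock prices: S_u = 67.13, S_d = 30.16
Terminal payoffs (S − K): max(17.13, 0) = 17.13, max(-19.84, 0) = 0
Node 0 (S = 45): V_0 = e^(−0.02)·[0.4259·17.1321 + 0.5741·0.0000] = 7.1521

$7.15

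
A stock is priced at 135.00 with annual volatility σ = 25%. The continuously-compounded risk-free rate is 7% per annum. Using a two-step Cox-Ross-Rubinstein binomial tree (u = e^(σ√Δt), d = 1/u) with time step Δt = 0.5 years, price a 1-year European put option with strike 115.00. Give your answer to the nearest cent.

CRR parameters: u = e^(σ√Δt) = e^(0.25·√0.5) = 1.1934, d = 1/u = 0.8380
Per-period rate: rΔt = 0.07·0.5 = 0.035, so R = e^0.035 = 1.0356
Risk-neutral probability p = (e^0.035 − 0.8380)/(1.1934 − 0.8380) = 0.1977/0.3554 = 0.5561
Terminal stock prices: S_uu = 192.3, S_ud = 135, S_dd = 94.8
Terminal payoffs (K − S): max(-77.26, 0) = 0, max(-20, 0) = 0, max(20.2, 0) = 20.2
Node u (S = 161.1): V_u = e^(−0.035)·[0.5561·0.0000 + 0.4439·0.0000] = 0.0000
Node d (S = 113.1): V_d = e^(−0.035)·[0.5561·0.0000 + 0.4439·20.2046] = 8.6594
Node 0 (S = 135): V_0 = e^(−0.035)·[0.5561·0.0000 + 0.4439·8.6594] = 3.7113

3.71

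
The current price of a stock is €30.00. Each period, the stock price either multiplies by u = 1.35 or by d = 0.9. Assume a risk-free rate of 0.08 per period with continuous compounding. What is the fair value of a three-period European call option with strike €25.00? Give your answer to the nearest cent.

€10.85

Risk-neutral probability p = (e^0.08 − 0.9)/(1.35 − 0.9) = 0.1833/0.4500 = 0.4073
Terminal stock prices: S_uuu = 73.81, S_uud = 49.21, S_udd = 32.8, S_ddd = 21.87
Terminal payoffs (S − K): max(48.81, 0) = 48.81, max(24.21, 0) = 24.21, max(7.805, 0) = 7.805, max(-3.13, 0) = 0
Node uu (S = 54.68): V_uu = e^(−0.08)·[0.4073·48.8113 + 0.5927·24.2075] = 31.5971
Node ud (S = 36.45): V_ud = e^(−0.08)·[0.4073·24.2075 + 0.5927·7.8050] = 13.3721
Node dd (S = 24.3): V_dd = e^(−0.08)·[0.4073·7.8050 + 0.5927·0.0000] = 2.9346
Node u (S = 40.5): V_u = e^(−0.08)·[0.4073·31.5971 + 0.5927·13.3721] = 19.1964
Node d (S = 27): V_d = e^(−0.08)·[0.4073·13.3721 + 0.5927·2.9346] = 6.6334
Node 0 (S = 30): V_0 = e^(−0.08)·[0.4073·19.1964 + 0.5927·6.6334] = 10.8469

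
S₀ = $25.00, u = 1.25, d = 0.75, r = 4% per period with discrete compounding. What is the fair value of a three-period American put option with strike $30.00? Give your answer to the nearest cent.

Risk-neutral probability p = (1 + 0.04 − 0.75)/(1.25 − 0.75) = 0.2900/0.5000 = 0.5800
Terminal stock prices: S_uuu = 48.83, S_uud = 29.3, S_udd = 17.58, S_ddd = 10.55
Terminal payoffs (K − S): max(-18.83, 0) = 0, max(0.7031, 0) = 0.7031, max(12.42, 0) = 12.42, max(19.45, 0) = 19.45
Node uu (S = 39.06): continuation = 1/1.04·[0.5800·0.0000 + 0.4200·0.7031] = 0.2840; exercise value = 0.0000 ≤ continuation, so V_uu = 0.2840
Node ud (S = 23.44): continuation = 1/1.04·[0.5800·0.7031 + 0.4200·12.4219] = 5.4087; exercise value = 6.5625 > continuation, so V_ud = 6.5625 (exercise)
Node dd (S = 14.06): continuation = 1/1.04·[0.5800·12.4219 + 0.4200·19.4531] = 14.7837; exercise value = 15.9375 > continuation, so V_dd = 15.9375 (exercise)
Node u (S = 31.25): continuation = 1/1.04·[0.5800·0.2840 + 0.4200·6.5625] = 2.8086; exercise value = 0.0000 ≤ continuation, so V_u = 2.8086
Node d (S = 18.75): continuation = 1/1.04·[0.5800·6.5625 + 0.4200·15.9375] = 10.0962; exercise value = 11.2500 > continuation, so V_d = 11.2500 (exercise)
Node 0 (S = 25): continuation = 1/1.04·[0.5800·2.8086 + 0.4200·11.2500] = 6.1096; exercise value = 5.0000 ≤ continuation, so V_0 = 6.1096

$6.11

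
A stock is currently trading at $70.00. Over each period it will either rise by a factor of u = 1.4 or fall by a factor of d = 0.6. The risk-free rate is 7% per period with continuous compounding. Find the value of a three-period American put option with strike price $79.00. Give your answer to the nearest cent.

$18.37

Risk-neutral probability p = (e^0.07 − 0.6)/(1.4 − 0.6) = 0.4725/0.8000 = 0.5906
Terminal stock prices: S_uuu = 192.1, S_uud = 82.32, S_udd = 35.28, S_ddd = 15.12
Terminal payoffs (K − S): max(-113.1, 0) = 0, max(-3.32, 0) = 0, max(43.72, 0) = 43.72, max(63.88, 0) = 63.88
Node uu (S = 137.2): continuation = e^(−0.07)·[0.5906·0.0000 + 0.4094·0.0000] = 0.0000; exercise value = 0.0000 ≤ continuation, so V_uu = 0.0000
Node ud (S = 58.8): continuation = e^(−0.07)·[0.5906·0.0000 + 0.4094·43.7200] = 16.6875; exercise value = 20.2000 > continuation, so V_ud = 20.2000 (exercise)
Node dd (S = 25.2): continuation = e^(−0.07)·[0.5906·43.7200 + 0.4094·63.8800] = 48.4591; exercise value = 53.8000 > continuation, so V_dd = 53.8000 (exercise)
Node u (S = 98): continuation = e^(−0.07)·[0.5906·0.0000 + 0.4094·20.2000] = 7.7101; exercise value = 0.0000 ≤ continuation, so V_u = 7.7101
Node d (S = 42): continuation = e^(−0.07)·[0.5906·20.2000 + 0.4094·53.8000] = 31.6591; exercise value = 37.0000 > continuation, so V_d = 37.0000 (exercise)
Node 0 (S = 70): continuation = e^(−0.07)·[0.5906·7.7101 + 0.4094·37.0000] = 18.3685; exercise value = 9.0000 ≤ continuation, so V_0 = 18.3685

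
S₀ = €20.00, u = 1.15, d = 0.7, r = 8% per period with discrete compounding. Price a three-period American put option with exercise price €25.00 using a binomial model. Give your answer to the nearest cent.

€5.00

Risk-neutral probability p = (1 + 0.08 − 0.7)/(1.15 − 0.7) = 0.3800/0.4500 = 0.8444
Terminal stock prices: S_uuu = 30.42, S_uud = 18.51, S_udd = 11.27, S_ddd = 6.86
Terminal payoffs (K − S): max(-5.417, 0) = 0, max(6.485, 0) = 6.485, max(13.73, 0) = 13.73, max(18.14, 0) = 18.14
Node uu (S = 26.45): continuation = 1/1.08·[0.8444·0.0000 + 0.1556·6.4850] = 0.9341; exercise value = 0.0000 ≤ continuation, so V_uu = 0.9341
Node ud (S = 16.1): continuation = 1/1.08·[0.8444·6.4850 + 0.1556·13.7300] = 7.0481; exercise value = 8.9000 > continuation, so V_ud = 8.9000 (exercise)
Node dd (S = 9.8): continuation = 1/1.08·[0.8444·13.7300 + 0.1556·18.1400] = 13.3481; exercise value = 15.2000 > continuation, so V_dd = 15.2000 (exercise)
Node u (S = 23): continuation = 1/1.08·[0.8444·0.9341 + 0.1556·8.9000] = 2.0122; exercise value = 2.0000 ≤ continuation, so V_u = 2.0122
Node d (S = 14): continuation = 1/1.08·[0.8444·8.9000 + 0.1556·15.2000] = 9.1481; exercise value = 11.0000 > continuation, so V_d = 11.0000 (exercise)
Node 0 (S = 20): continuation = 1/1.08·[0.8444·2.0122 + 0.1556·11.0000] = 3.1577; exercise value = 5.0000 > continuation, so V_0 = 5.0000 (exercise)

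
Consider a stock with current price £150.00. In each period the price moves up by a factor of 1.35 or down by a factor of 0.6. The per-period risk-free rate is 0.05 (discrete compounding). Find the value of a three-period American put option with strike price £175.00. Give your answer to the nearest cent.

Risk-neutral probability p = (1 + 0.05 − 0.6)/(1.35 − 0.6) = 0.4500/0.7500 = 0.6000
Terminal stock prices: S_uuu = 369.1, S_uud = 164, S_udd = 72.9, S_ddd = 32.4
Terminal payoffs (K − S): max(-194.1, 0) = 0, max(10.97, 0) = 10.97, max(102.1, 0) = 102.1, max(142.6, 0) = 142.6
Node uu (S = 273.4): continuation = 1/1.05·[0.6000·0.0000 + 0.4000·10.9750] = 4.1810; exercise value = 0.0000 ≤ continuation, so V_uu = 4.1810
Node ud (S = 121.5): continuation = 1/1.05·[0.6000·10.9750 + 0.4000·102.1000] = 45.1667; exercise value = 53.5000 > continuation, so V_ud = 53.5000 (exercise)
Node dd (S = 54): continuation = 1/1.05·[0.6000·102.1000 + 0.4000·142.6000] = 112.6667; exercise value = 121.0000 > continuation, so V_dd = 121.0000 (exercise)
Node u (S = 202.5): continuation = 1/1.05·[0.6000·4.1810 + 0.4000·53.5000] = 22.7701; exercise value = 0.0000 ≤ continuation, so V_u = 22.7701
Node d (S = 90): continuation = 1/1.05·[0.6000·53.5000 + 0.4000·121.0000] = 76.6667; exercise value = 85.0000 > continuation, so V_d = 85.0000 (exercise)
Node 0 (S = 150): continuation = 1/1.05·[0.6000·22.7701 + 0.4000·85.0000] = 45.3924; exercise value = 25.0000 ≤ continuation, so V_0 = 45.3924

£45.39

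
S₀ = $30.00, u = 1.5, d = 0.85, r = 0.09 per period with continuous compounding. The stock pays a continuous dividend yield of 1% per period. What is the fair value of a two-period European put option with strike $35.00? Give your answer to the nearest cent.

Per-period risk-free factor R = e^0.09 = 1.0942; dividend-adjusted growth = e^(0.09−0.01) = 1.0833.
Risk-neutral probability p = (1.0833 − 0.85)/(1.5 − 0.85) = 0.2333/0.6500 = 0.3589
Terminal stock prices: S_uu = 67.5, S_ud = 38.25, S_dd = 21.67
Terminal payoffs (K − S): max(-32.5, 0) = 0, max(-3.25, 0) = 0, max(13.33, 0) = 13.33
Node u (S = 45): V_u = e^(−0.09)·[0.3589·0.0000 + 0.6411·0.0000] = 0.0000
Node d (S = 25.5): V_d = e^(−0.09)·[0.3589·0.0000 + 0.6411·13.3250] = 7.8074
Node 0 (S = 30): V_0 = e^(−0.09)·[0.3589·0.0000 + 0.6411·7.8074] = 4.5745

$4.57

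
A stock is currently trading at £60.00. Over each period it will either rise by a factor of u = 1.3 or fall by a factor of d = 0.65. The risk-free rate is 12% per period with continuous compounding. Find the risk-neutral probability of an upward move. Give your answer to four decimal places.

Risk-neutral probability p = (e^0.12 − 0.65)/(1.3 − 0.65) = 0.4775/0.6500 = 0.7346

p = 0.7346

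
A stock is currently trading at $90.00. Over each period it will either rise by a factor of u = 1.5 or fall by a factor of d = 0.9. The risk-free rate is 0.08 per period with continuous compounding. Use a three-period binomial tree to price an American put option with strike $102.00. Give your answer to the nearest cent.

Risk-neutral probability p = (e^0.08 − 0.9)/(1.5 − 0.9) = 0.1833/0.6000 = 0.3055
Terminal stock prices: S_uuu = 303.8, S_uud = 182.2, S_udd = 109.4, S_ddd = 65.61
Terminal payoffs (K − S): max(-201.8, 0) = 0, max(-80.25, 0) = 0, max(-7.35, 0) = 0, max(36.39, 0) = 36.39
Node uu (S = 202.5): continuation = e^(−0.08)·[0.3055·0.0000 + 0.6945·0.0000] = 0.0000; exercise value = 0.0000 ≤ continuation, so V_uu = 0.0000
Node ud (S = 121.5): continuation = e^(−0.08)·[0.3055·0.0000 + 0.6945·0.0000] = 0.0000; exercise value = 0.0000 ≤ continuation, so V_ud = 0.0000
Node dd (S = 72.9): continuation = e^(−0.08)·[0.3055·0.0000 + 0.6945·36.3900] = 23.3305; exercise value = 29.1000 > continuation, so V_dd = 29.1000 (exercise)
Node u (S = 135): continuation = e^(−0.08)·[0.3055·0.0000 + 0.6945·0.0000] = 0.0000; exercise value = 0.0000 ≤ continuation, so V_u = 0.0000
Node d (S = 81): continuation = e^(−0.08)·[0.3055·0.0000 + 0.6945·29.1000] = 18.6567; exercise value = 21.0000 > continuation, so V_d = 21.0000 (exercise)
Node 0 (S = 90): continuation = e^(−0.08)·[0.3055·0.0000 + 0.6945·21.0000] = 13.4636; exercise value = 12.0000 ≤ continuation, so V_0 = 13.4636

$13.46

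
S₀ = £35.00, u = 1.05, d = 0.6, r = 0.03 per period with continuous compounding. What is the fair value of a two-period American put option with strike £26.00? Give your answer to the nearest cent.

Risk-neutral probability p = (e^0.03 − 0.6)/(1.05 − 0.6) = 0.4305/0.4500 = 0.9566
Terminal stock prices: S_uu = 38.59, S_ud = 22.05, S_dd = 12.6
Terminal payoffs (K − S): max(-12.59, 0) = 0, max(3.95, 0) = 3.95, max(13.4, 0) = 13.4
Node u (S = 36.75): continuation = e^(−0.03)·[0.9566·0.0000 + 0.0434·3.9500] = 0.1665; exercise value = 0.0000 ≤ continuation, so V_u = 0.1665
Node d (S = 21): continuation = e^(−0.03)·[0.9566·3.9500 + 0.0434·13.4000] = 4.2316; exercise value = 5.0000 > continuation, so V_d = 5.0000 (exercise)
Node 0 (S = 35): continuation = e^(−0.03)·[0.9566·0.1665 + 0.0434·5.0000] = 0.3653; exercise value = 0.0000 ≤ continuation, so V_0 = 0.3653

£0.37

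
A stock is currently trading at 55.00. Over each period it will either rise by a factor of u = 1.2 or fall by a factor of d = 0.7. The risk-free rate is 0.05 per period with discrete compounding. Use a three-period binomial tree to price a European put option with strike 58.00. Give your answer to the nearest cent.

Risk-neutral probability p = (1 + 0.05 − 0.7)/(1.2 − 0.7) = 0.3500/0.5000 = 0.7000
Terminal stock prices: S_uuu = 95.04, S_uud = 55.44, S_udd = 32.34, S_ddd = 18.86
Terminal payoffs (K − S): max(-37.04, 0) = 0, max(2.56, 0) = 2.56, max(25.66, 0) = 25.66, max(39.14, 0) = 39.14
Node uu (S = 79.2): V_uu = 1/1.05·[0.7000·0.0000 + 0.3000·2.5600] = 0.7314
Node ud (S = 46.2): V_ud = 1/1.05·[0.7000·2.5600 + 0.3000·25.6600] = 9.0381
Node dd (S = 26.95): V_dd = 1/1.05·[0.7000·25.6600 + 0.3000·39.1350] = 28.2881
Node u (S = 66): V_u = 1/1.05·[0.7000·0.7314 + 0.3000·9.0381] = 3.0699
Node d (S = 38.5): V_d = 1/1.05·[0.7000·9.0381 + 0.3000·28.2881] = 14.1077
Node 0 (S = 55): V_0 = 1/1.05·[0.7000·3.0699 + 0.3000·14.1077] = 6.0774

6.08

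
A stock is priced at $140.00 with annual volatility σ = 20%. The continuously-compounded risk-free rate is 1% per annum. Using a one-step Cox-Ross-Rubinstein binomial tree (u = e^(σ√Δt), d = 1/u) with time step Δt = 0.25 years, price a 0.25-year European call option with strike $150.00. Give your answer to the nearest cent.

$2.30

CRR parameters: u = e^(σ√Δt) = e^(0.2·√0.25) = 1.1052, d = 1/u = 0.9048
Per-period rate: rΔt = 0.01·0.25 = 0.0025, so R = e^0.0025 = 1.0025
Risk-neutral probability p = (e^0.0025 − 0.9048)/(1.1052 − 0.9048) = 0.0977/0.2003 = 0.4875
Terminal stock prices: S_u = 154.7, S_d = 126.7
Terminal payoffs (S − K): max(4.724, 0) = 4.724, max(-23.32, 0) = 0
Node 0 (S = 140): V_0 = e^(−0.0025)·[0.4875·4.7239 + 0.5125·0.0000] = 2.2972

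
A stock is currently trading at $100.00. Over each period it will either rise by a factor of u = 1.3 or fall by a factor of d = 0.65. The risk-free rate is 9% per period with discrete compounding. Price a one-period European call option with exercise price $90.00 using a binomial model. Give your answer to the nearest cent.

$24.84

Risk-neutral probability p = (1 + 0.09 − 0.65)/(1.3 − 0.65) = 0.4400/0.6500 = 0.6769
Terminal stock prices: S_u = 130, S_d = 65
Terminal payoffs (S − K): max(40, 0) = 40, max(-25, 0) = 0
Node 0 (S = 100): V_0 = 1/1.09·[0.6769·40.0000 + 0.3231·0.0000] = 24.8412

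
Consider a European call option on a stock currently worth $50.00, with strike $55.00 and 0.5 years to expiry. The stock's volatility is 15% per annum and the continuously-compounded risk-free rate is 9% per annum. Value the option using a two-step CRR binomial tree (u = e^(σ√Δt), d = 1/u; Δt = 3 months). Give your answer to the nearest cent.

CRR parameters: u = e^(σ√Δt) = e^(0.15·√0.25) = 1.0779, d = 1/u = 0.9277
Per-period rate: rΔt = 0.09·0.25 = 0.0225, so R = e^0.0225 = 1.0228
Risk-neutral probability p = (e^0.0225 − 0.9277)/(1.0779 − 0.9277) = 0.0950/0.1501 = 0.6328
Terminal stock prices: S_uu = 58.09, S_ud = 50, S_dd = 43.04
Terminal payoffs (S − K): max(3.092, 0) = 3.092, max(-5, 0) = 0, max(-11.96, 0) = 0
Node u (S = 53.89): V_u = e^(−0.0225)·[0.6328·3.0917 + 0.3672·0.0000] = 1.9130
Node d (S = 46.39): V_d = e^(−0.0225)·[0.6328·0.0000 + 0.3672·0.0000] = 0.0000
Node 0 (S = 50): V_0 = e^(−0.0225)·[0.6328·1.9130 + 0.3672·0.0000] = 1.1836

$1.18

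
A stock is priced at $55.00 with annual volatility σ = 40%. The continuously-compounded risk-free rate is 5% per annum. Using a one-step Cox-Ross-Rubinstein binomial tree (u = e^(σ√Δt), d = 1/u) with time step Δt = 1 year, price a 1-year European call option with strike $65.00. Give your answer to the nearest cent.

CRR parameters: u = e^(σ√Δt) = e^(0.4·√1) = 1.4918, d = 1/u = 0.6703
Per-period rate: rΔt = 0.05·1 = 0.05, so R = e^0.05 = 1.0513
Risk-neutral probability p = (e^0.05 − 0.6703)/(1.4918 − 0.6703) = 0.3810/0.8215 = 0.4637
Terminal stock prices: S_u = 82.05, S_d = 36.87
Terminal payoffs (S − K): max(17.05, 0) = 17.05, max(-28.13, 0) = 0
Node 0 (S = 55): V_0 = e^(−0.05)·[0.4637·17.0504 + 0.5363·0.0000] = 7.5210

$7.52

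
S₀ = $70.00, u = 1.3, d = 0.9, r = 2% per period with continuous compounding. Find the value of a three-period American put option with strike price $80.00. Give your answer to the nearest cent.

Risk-neutral probability p = (e^0.02 − 0.9)/(1.3 − 0.9) = 0.1202/0.4000 = 0.3005
Terminal stock prices: S_uuu = 153.8, S_uud = 106.5, S_udd = 73.71, S_ddd = 51.03
Terminal payoffs (K − S): max(-73.79, 0) = 0, max(-26.47, 0) = 0, max(6.29, 0) = 6.29, max(28.97, 0) = 28.97
Node uu (S = 118.3): continuation = e^(−0.02)·[0.3005·0.0000 + 0.6995·0.0000] = 0.0000; exercise value = 0.0000 ≤ continuation, so V_uu = 0.0000
Node ud (S = 81.9): continuation = e^(−0.02)·[0.3005·0.0000 + 0.6995·6.2900] = 4.3127; exercise value = 0.0000 ≤ continuation, so V_ud = 4.3127
Node dd (S = 56.7): continuation = e^(−0.02)·[0.3005·6.2900 + 0.6995·28.9700] = 21.7159; exercise value = 23.3000 > continuation, so V_dd = 23.3000 (exercise)
Node u (S = 91): continuation = e^(−0.02)·[0.3005·0.0000 + 0.6995·4.3127] = 2.9570; exercise value = 0.0000 ≤ continuation, so V_u = 2.9570
Node d (S = 63): continuation = e^(−0.02)·[0.3005·4.3127 + 0.6995·23.3000] = 17.2459; exercise value = 17.0000 ≤ continuation, so V_d = 17.2459
Node 0 (S = 70): continuation = e^(−0.02)·[0.3005·2.9570 + 0.6995·17.2459] = 12.6955; exercise value = 10.0000 ≤ continuation, so V_0 = 12.6955

$12.70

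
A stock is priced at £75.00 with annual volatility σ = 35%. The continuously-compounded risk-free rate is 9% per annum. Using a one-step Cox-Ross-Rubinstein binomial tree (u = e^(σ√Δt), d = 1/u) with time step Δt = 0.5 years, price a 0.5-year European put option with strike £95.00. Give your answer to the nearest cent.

£16.36

CRR parameters: u = e^(σ√Δt) = e^(0.35·√0.5) = 1.2808, d = 1/u = 0.7808
Per-period rate: rΔt = 0.09·0.5 = 0.045, so R = e^0.045 = 1.0460
Risk-neutral probability p = (e^0.045 − 0.7808)/(1.2808 − 0.7808) = 0.2653/0.5000 = 0.5305
Terminal stock prices: S_u = 96.06, S_d = 58.56
Terminal payoffs (K − S): max(-1.06, 0) = 0, max(36.44, 0) = 36.44
Node 0 (S = 75): V_0 = e^(−0.045)·[0.5305·0.0000 + 0.4695·36.4430] = 16.3575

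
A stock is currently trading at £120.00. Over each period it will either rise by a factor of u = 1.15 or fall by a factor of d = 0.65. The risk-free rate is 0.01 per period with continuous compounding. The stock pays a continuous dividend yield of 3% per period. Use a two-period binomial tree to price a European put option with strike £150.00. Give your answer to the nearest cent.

£37.74

Per-period risk-free factor R = e^0.01 = 1.0101; dividend-adjusted growth = e^(0.01−0.03) = 0.9802.
Risk-neutral probability p = (0.9802 − 0.65)/(1.15 − 0.65) = 0.3302/0.5000 = 0.6604
Terminal stock prices: S_uu = 158.7, S_ud = 89.7, S_dd = 50.7
Terminal payoffs (K − S): max(-8.7, 0) = 0, max(60.3, 0) = 60.3, max(99.3, 0) = 99.3
Node u (S = 138): V_u = e^(−0.01)·[0.6604·0.0000 + 0.3396·60.3000] = 20.2743
Node d (S = 78): V_d = e^(−0.01)·[0.6604·60.3000 + 0.3396·99.3000] = 72.8127
Node 0 (S = 120): V_0 = e^(−0.01)·[0.6604·20.2743 + 0.3396·72.8127] = 37.7372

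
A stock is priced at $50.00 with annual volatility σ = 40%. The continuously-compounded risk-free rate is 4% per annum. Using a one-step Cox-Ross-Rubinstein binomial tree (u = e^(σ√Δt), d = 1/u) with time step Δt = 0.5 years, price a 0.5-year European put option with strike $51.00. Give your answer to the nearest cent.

CRR parameters: u = e^(σ√Δt) = e^(0.4·√0.5) = 1.3269, d = 1/u = 0.7536
Per-period rate: rΔt = 0.04·0.5 = 0.02, so R = e^0.02 = 1.0202
Risk-neutral probability p = (e^0.02 − 0.7536)/(1.3269 − 0.7536) = 0.2666/0.5733 = 0.4650
Terminal stock prices: S_u = 66.34, S_d = 37.68
Terminal payoffs (K − S): max(-15.34, 0) = 0, max(13.32, 0) = 13.32
Node 0 (S = 50): V_0 = e^(−0.02)·[0.4650·0.0000 + 0.5350·13.3181] = 6.9841

$6.98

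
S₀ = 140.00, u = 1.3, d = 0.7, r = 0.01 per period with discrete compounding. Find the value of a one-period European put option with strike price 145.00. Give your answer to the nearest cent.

Risk-neutral probability p = (1 + 0.01 − 0.7)/(1.3 − 0.7) = 0.3100/0.6000 = 0.5167
Terminal stock prices: S_u = 182, S_d = 98
Terminal payoffs (K − S): max(-37, 0) = 0, max(47, 0) = 47
Node 0 (S = 140): V_0 = 1/1.01·[0.5167·0.0000 + 0.4833·47.0000] = 22.4917

22.49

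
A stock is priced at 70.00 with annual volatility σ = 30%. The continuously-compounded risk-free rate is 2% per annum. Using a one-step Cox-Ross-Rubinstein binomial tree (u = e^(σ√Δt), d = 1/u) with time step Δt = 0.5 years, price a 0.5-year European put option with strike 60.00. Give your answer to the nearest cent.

1.77

CRR parameters: u = e^(σ√Δt) = e^(0.3·√0.5) = 1.2363, d = 1/u = 0.8089
Per-period rate: rΔt = 0.02·0.5 = 0.01, so R = e^0.01 = 1.0101
Risk-neutral probability p = (e^0.01 − 0.8089)/(1.2363 − 0.8089) = 0.2012/0.4275 = 0.4707
Terminal stock prices: S_u = 86.54, S_d = 56.62
Terminal payoffs (K − S): max(-26.54, 0) = 0, max(3.38, 0) = 3.38
Node 0 (S = 70): V_0 = e^(−0.01)·[0.4707·0.0000 + 0.5293·3.3799] = 1.7713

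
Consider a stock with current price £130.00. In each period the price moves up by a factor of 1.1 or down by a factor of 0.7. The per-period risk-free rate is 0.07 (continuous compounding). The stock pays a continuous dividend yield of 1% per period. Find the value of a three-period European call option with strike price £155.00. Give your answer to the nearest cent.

Per-period risk-free factor R = e^0.07 = 1.0725; dividend-adjusted growth = e^(0.07−0.01) = 1.0618.
Risk-neutral probability p = (1.0618 − 0.7)/(1.1 − 0.7) = 0.3618/0.4000 = 0.9046
Terminal stock prices: S_uuu = 173, S_uud = 110.1, S_udd = 70.07, S_ddd = 44.59
Terminal payoffs (S − K): max(18.03, 0) = 18.03, max(-44.89, 0) = 0, max(-84.93, 0) = 0, max(-110.4, 0) = 0
Node uu (S = 157.3): V_uu = e^(−0.07)·[0.9046·18.0300 + 0.0954·0.0000] = 15.2071
Node ud (S = 100.1): V_ud = e^(−0.07)·[0.9046·0.0000 + 0.0954·0.0000] = 0.0000
Node dd (S = 63.7): V_dd = e^(−0.07)·[0.9046·0.0000 + 0.0954·0.0000] = 0.0000
Node u (S = 143): V_u = e^(−0.07)·[0.9046·15.2071 + 0.0954·0.0000] = 12.8262
Node d (S = 91): V_d = e^(−0.07)·[0.9046·0.0000 + 0.0954·0.0000] = 0.0000
Node 0 (S = 130): V_0 = e^(−0.07)·[0.9046·12.8262 + 0.0954·0.0000] = 10.8181

£10.82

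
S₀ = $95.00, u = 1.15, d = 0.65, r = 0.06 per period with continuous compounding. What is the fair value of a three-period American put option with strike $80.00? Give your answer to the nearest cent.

Risk-neutral probability p = (e^0.06 − 0.65)/(1.15 − 0.65) = 0.4118/0.5000 = 0.8237
Terminal stock prices: S_uuu = 144.5, S_uud = 81.66, S_udd = 46.16, S_ddd = 26.09
Terminal payoffs (K − S): max(-64.48, 0) = 0, max(-1.664, 0) = 0, max(33.84, 0) = 33.84, max(53.91, 0) = 53.91
Node uu (S = 125.6): continuation = e^(−0.06)·[0.8237·0.0000 + 0.1763·0.0000] = 0.0000; exercise value = 0.0000 ≤ continuation, so V_uu = 0.0000
Node ud (S = 71.01): continuation = e^(−0.06)·[0.8237·0.0000 + 0.1763·33.8419] = 5.6197; exercise value = 8.9875 > continuation, so V_ud = 8.9875 (exercise)
Node dd (S = 40.14): continuation = e^(−0.06)·[0.8237·33.8419 + 0.1763·53.9106] = 35.2037; exercise value = 39.8625 > continuation, so V_dd = 39.8625 (exercise)
Node u (S = 109.2): continuation = e^(−0.06)·[0.8237·0.0000 + 0.1763·8.9875] = 1.4925; exercise value = 0.0000 ≤ continuation, so V_u = 1.4925
Node d (S = 61.75): continuation = e^(−0.06)·[0.8237·8.9875 + 0.1763·39.8625] = 13.5912; exercise value = 18.2500 > continuation, so V_d = 18.2500 (exercise)
Node 0 (S = 95): continuation = e^(−0.06)·[0.8237·1.4925 + 0.1763·18.2500] = 4.1883; exercise value = 0.0000 ≤ continuation, so V_0 = 4.1883

$4.19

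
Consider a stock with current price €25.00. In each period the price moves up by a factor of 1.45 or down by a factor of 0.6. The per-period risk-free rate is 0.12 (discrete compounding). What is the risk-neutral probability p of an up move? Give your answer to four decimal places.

Risk-neutral probability p = (1 + 0.12 − 0.6)/(1.45 − 0.6) = 0.5200/0.8500 = 0.6118

p = 0.6118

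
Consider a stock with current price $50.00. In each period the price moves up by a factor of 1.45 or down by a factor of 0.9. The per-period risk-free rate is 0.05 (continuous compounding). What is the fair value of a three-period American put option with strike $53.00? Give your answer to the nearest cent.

$5.94

Risk-neutral probability p = (e^0.05 − 0.9)/(1.45 − 0.9) = 0.1513/0.5500 = 0.2750
Terminal stock prices: S_uuu = 152.4, S_uud = 94.61, S_udd = 58.73, S_ddd = 36.45
Terminal payoffs (K − S): max(-99.43, 0) = 0, max(-41.61, 0) = 0, max(-5.725, 0) = 0, max(16.55, 0) = 16.55
Node uu (S = 105.1): continuation = e^(−0.05)·[0.2750·0.0000 + 0.7250·0.0000] = 0.0000; exercise value = 0.0000 ≤ continuation, so V_uu = 0.0000
Node ud (S = 65.25): continuation = e^(−0.05)·[0.2750·0.0000 + 0.7250·0.0000] = 0.0000; exercise value = 0.0000 ≤ continuation, so V_ud = 0.0000
Node dd (S = 40.5): continuation = e^(−0.05)·[0.2750·0.0000 + 0.7250·16.5500] = 11.4130; exercise value = 12.5000 > continuation, so V_dd = 12.5000 (exercise)
Node u (S = 72.5): continuation = e^(−0.05)·[0.2750·0.0000 + 0.7250·0.0000] = 0.0000; exercise value = 0.0000 ≤ continuation, so V_u = 0.0000
Node d (S = 45): continuation = e^(−0.05)·[0.2750·0.0000 + 0.7250·12.5000] = 8.6201; exercise value = 8.0000 ≤ continuation, so V_d = 8.6201
Node 0 (S = 50): continuation = e^(−0.05)·[0.2750·0.0000 + 0.7250·8.6201] = 5.9444; exercise value = 3.0000 ≤ continuation, so V_0 = 5.9444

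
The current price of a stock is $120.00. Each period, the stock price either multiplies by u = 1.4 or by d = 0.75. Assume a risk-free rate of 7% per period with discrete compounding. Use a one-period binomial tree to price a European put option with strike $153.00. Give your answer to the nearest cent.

Risk-neutral probability p = (1 + 0.07 − 0.75)/(1.4 − 0.75) = 0.3200/0.6500 = 0.4923
Terminal stock prices: S_u = 168, S_d = 90
Terminal payoffs (K − S): max(-15, 0) = 0, max(63, 0) = 63
Node 0 (S = 120): V_0 = 1/1.07·[0.4923·0.0000 + 0.5077·63.0000] = 29.8922

$29.89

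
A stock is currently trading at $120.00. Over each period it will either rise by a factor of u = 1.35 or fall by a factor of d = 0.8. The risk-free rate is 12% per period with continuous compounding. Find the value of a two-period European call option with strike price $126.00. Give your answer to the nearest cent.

Risk-neutral probability p = (e^0.12 − 0.8)/(1.35 − 0.8) = 0.3275/0.5500 = 0.5954
Terminal stock prices: S_uu = 218.7, S_ud = 129.6, S_dd = 76.8
Terminal payoffs (S − K): max(92.7, 0) = 92.7, max(3.6, 0) = 3.6, max(-49.2, 0) = 0
Node u (S = 162): V_u = e^(−0.12)·[0.5954·92.7000 + 0.4046·3.6000] = 50.2480
Node d (S = 96): V_d = e^(−0.12)·[0.5954·3.6000 + 0.4046·0.0000] = 1.9012
Node 0 (S = 120): V_0 = e^(−0.12)·[0.5954·50.2480 + 0.4046·1.9012] = 27.2189

$27.22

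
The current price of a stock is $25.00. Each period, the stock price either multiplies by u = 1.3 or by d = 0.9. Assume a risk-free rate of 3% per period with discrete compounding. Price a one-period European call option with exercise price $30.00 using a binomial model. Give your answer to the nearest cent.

Risk-neutral probability p = (1 + 0.03 − 0.9)/(1.3 − 0.9) = 0.1300/0.4000 = 0.3250
Terminal stock prices: S_u = 32.5, S_d = 22.5
Terminal payoffs (S − K): max(2.5, 0) = 2.5, max(-7.5, 0) = 0
Node 0 (S = 25): V_0 = 1/1.03·[0.3250·2.5000 + 0.6750·0.0000] = 0.7888

$0.79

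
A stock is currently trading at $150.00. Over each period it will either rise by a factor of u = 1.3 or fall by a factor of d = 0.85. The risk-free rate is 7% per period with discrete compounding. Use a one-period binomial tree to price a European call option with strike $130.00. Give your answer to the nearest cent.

$29.70

Risk-neutral probability p = (1 + 0.07 − 0.85)/(1.3 − 0.85) = 0.2200/0.4500 = 0.4889
Terminal stock prices: S_u = 195, S_d = 127.5
Terminal payoffs (S − K): max(65, 0) = 65, max(-2.5, 0) = 0
Node 0 (S = 150): V_0 = 1/1.07·[0.4889·65.0000 + 0.5111·0.0000] = 29.6989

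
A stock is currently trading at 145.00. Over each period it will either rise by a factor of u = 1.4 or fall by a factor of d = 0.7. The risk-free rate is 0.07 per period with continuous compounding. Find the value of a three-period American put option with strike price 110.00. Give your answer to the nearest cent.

Risk-neutral probability p = (e^0.07 − 0.7)/(1.4 − 0.7) = 0.3725/0.7000 = 0.5322
Terminal stock prices: S_uuu = 397.9, S_uud = 198.9, S_udd = 99.47, S_ddd = 49.73
Terminal payoffs (K − S): max(-287.9, 0) = 0, max(-88.94, 0) = 0, max(10.53, 0) = 10.53, max(60.27, 0) = 60.27
Node uu (S = 284.2): continuation = e^(−0.07)·[0.5322·0.0000 + 0.4678·0.0000] = 0.0000; exercise value = 0.0000 ≤ continuation, so V_uu = 0.0000
Node ud (S = 142.1): continuation = e^(−0.07)·[0.5322·0.0000 + 0.4678·10.5300] = 4.5934; exercise value = 0.0000 ≤ continuation, so V_ud = 4.5934
Node dd (S = 71.05): continuation = e^(−0.07)·[0.5322·10.5300 + 0.4678·60.2650] = 31.5133; exercise value = 38.9500 > continuation, so V_dd = 38.9500 (exercise)
Node u (S = 203): continuation = e^(−0.07)·[0.5322·0.0000 + 0.4678·4.5934] = 2.0037; exercise value = 0.0000 ≤ continuation, so V_u = 2.0037
Node d (S = 101.5): continuation = e^(−0.07)·[0.5322·4.5934 + 0.4678·38.9500] = 19.2697; exercise value = 8.5000 ≤ continuation, so V_d = 19.2697
Node 0 (S = 145): continuation = e^(−0.07)·[0.5322·2.0037 + 0.4678·19.2697] = 9.4000; exercise value = 0.0000 ≤ continuation, so V_0 = 9.4000

9.40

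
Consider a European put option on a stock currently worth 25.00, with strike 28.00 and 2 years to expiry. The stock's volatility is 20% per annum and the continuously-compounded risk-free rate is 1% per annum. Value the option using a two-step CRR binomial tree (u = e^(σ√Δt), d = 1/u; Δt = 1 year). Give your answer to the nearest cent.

CRR parameters: u = e^(σ√Δt) = e^(0.2·√1) = 1.2214, d = 1/u = 0.8187
Per-period rate: rΔt = 0.01·1 = 0.01, so R = e^0.01 = 1.0101
Risk-neutral probability p = (e^0.01 − 0.8187)/(1.2214 − 0.8187) = 0.1913/0.4027 = 0.4751
Terminal stock prices: S_uu = 37.3, S_ud = 25, S_dd = 16.76
Terminal payoffs (K − S): max(-9.296, 0) = 0, max(3, 0) = 3, max(11.24, 0) = 11.24
Node u (S = 30.54): V_u = e^(−0.01)·[0.4751·0.0000 + 0.5249·3.0000] = 1.5590
Node d (S = 20.47): V_d = e^(−0.01)·[0.4751·3.0000 + 0.5249·11.2420] = 7.2531
Node 0 (S = 25): V_0 = e^(−0.01)·[0.4751·1.5590 + 0.5249·7.2531] = 4.5024

4.50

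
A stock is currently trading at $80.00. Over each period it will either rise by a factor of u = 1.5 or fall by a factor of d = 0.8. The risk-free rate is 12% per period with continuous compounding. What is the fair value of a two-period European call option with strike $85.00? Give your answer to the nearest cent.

Risk-neutral probability p = (e^0.12 − 0.8)/(1.5 − 0.8) = 0.3275/0.7000 = 0.4679
Terminal stock prices: S_uu = 180, S_ud = 96, S_dd = 51.2
Terminal payoffs (S − K): max(95, 0) = 95, max(11, 0) = 11, max(-33.8, 0) = 0
Node u (S = 120): V_u = e^(−0.12)·[0.4679·95.0000 + 0.5321·11.0000] = 44.6118
Node d (S = 64): V_d = e^(−0.12)·[0.4679·11.0000 + 0.5321·0.0000] = 4.5644
Node 0 (S = 80): V_0 = e^(−0.12)·[0.4679·44.6118 + 0.5321·4.5644] = 20.6658

$20.67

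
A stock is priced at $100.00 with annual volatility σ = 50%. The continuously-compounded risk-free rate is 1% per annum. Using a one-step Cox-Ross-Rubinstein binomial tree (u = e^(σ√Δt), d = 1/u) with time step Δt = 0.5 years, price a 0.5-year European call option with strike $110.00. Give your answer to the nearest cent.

CRR parameters: u = e^(σ√Δt) = e^(0.5·√0.5) = 1.4241, d = 1/u = 0.7022
Per-period rate: rΔt = 0.01·0.5 = 0.005, so R = e^0.005 = 1.0050
Risk-neutral probability p = (e^0.005 − 0.7022)/(1.4241 − 0.7022) = 0.3028/0.7219 = 0.4195
Terminal stock prices: S_u = 142.4, S_d = 70.22
Terminal payoffs (S − K): max(32.41, 0) = 32.41, max(-39.78, 0) = 0
Node 0 (S = 100): V_0 = e^(−0.005)·[0.4195·32.4119 + 0.5805·0.0000] = 13.5278

$13.53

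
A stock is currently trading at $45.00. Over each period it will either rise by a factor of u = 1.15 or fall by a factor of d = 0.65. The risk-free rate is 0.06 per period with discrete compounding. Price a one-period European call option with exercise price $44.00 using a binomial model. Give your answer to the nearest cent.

$6.00

Risk-neutral probability p = (1 + 0.06 − 0.65)/(1.15 − 0.65) = 0.4100/0.5000 = 0.8200
Terminal stock prices: S_u = 51.75, S_d = 29.25
Terminal payoffs (S − K): max(7.75, 0) = 7.75, max(-14.75, 0) = 0
Node 0 (S = 45): V_0 = 1/1.06·[0.8200·7.7500 + 0.1800·0.0000] = 5.9953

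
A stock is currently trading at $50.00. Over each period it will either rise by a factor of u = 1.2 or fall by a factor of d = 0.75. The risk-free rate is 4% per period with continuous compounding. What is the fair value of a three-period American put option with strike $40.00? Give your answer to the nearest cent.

$2.27

Risk-neutral probability p = (e^0.04 − 0.75)/(1.2 − 0.75) = 0.2908/0.4500 = 0.6462
Terminal stock prices: S_uuu = 86.4, S_uud = 54, S_udd = 33.75, S_ddd = 21.09
Terminal payoffs (K − S): max(-46.4, 0) = 0, max(-14, 0) = 0, max(6.25, 0) = 6.25, max(18.91, 0) = 18.91
Node uu (S = 72): continuation = e^(−0.04)·[0.6462·0.0000 + 0.3538·0.0000] = 0.0000; exercise value = 0.0000 ≤ continuation, so V_uu = 0.0000
Node ud (S = 45): continuation = e^(−0.04)·[0.6462·0.0000 + 0.3538·6.2500] = 2.1243; exercise value = 0.0000 ≤ continuation, so V_ud = 2.1243
Node dd (S = 28.12): continuation = e^(−0.04)·[0.6462·6.2500 + 0.3538·18.9062] = 10.3066; exercise value = 11.8750 > continuation, so V_dd = 11.8750 (exercise)
Node u (S = 60): continuation = e^(−0.04)·[0.6462·0.0000 + 0.3538·2.1243] = 0.7220; exercise value = 0.0000 ≤ continuation, so V_u = 0.7220
Node d (S = 37.5): continuation = e^(−0.04)·[0.6462·2.1243 + 0.3538·11.8750] = 5.3551; exercise value = 2.5000 ≤ continuation, so V_d = 5.3551
Node 0 (S = 50): continuation = e^(−0.04)·[0.6462·0.7220 + 0.3538·5.3551] = 2.2684; exercise value = 0.0000 ≤ continuation, so V_0 = 2.2684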